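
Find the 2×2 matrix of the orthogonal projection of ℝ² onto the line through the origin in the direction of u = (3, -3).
[[1/2, -1/2], [-1/2, 1/2]]

The orthogonal projection onto the line spanned by a nonzero vector u = (a, b) has matrix P = (u uᵀ) / (uᵀ u) = (1/(a² + b²)) · [[a², ab], [ab, b²]].
Here u = (3, -3), so a² + b² = 9 + 9 = 18.
P = (1/18) · [[9, -9], [-9, 9]] = [[1/2, -1/2], [-1/2, 1/2]].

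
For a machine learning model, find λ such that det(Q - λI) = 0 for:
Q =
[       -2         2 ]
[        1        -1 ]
λ = -3, 0

Solve det(Q - λI) = 0. For a 2×2 matrix the characteristic equation is λ² - (trace)λ + det = 0.
trace(Q) = a + d = -2 - 1 = -3.
det(Q) = a*d - b*c = (-2)*(-1) - (2)*(1) = 2 - 2 = 0.
Characteristic equation: λ² - (-3)λ + (0) = 0.
Discriminant = (-3)² - 4*(0) = 9 - 0 = 9.
λ = (-3 ± √9) / 2 = (-3 ± 3) / 2 = -3, 0.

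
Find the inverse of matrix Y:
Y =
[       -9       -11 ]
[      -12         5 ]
det(Y) = -177
Y⁻¹ =
[   -5/177   -11/177 ]
[    -4/59      3/59 ]

For a 2×2 matrix Y = [[a, b], [c, d]] with det(Y) ≠ 0, Y⁻¹ = (1/det(Y)) * [[d, -b], [-c, a]].
det(Y) = (-9)*(5) - (-11)*(-12) = -45 - 132 = -177.
Y⁻¹ = (1/-177) * [[5, 11], [12, -9]].
Dividing each entry by -177 and reducing:
Y⁻¹ =
[   -5/177   -11/177 ]
[    -4/59      3/59 ]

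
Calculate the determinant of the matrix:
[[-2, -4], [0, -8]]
16

For a 2×2 matrix [[a, b], [c, d]], det = ad - bc
det = (-2)(-8) - (-4)(0) = 16 - 0 = 16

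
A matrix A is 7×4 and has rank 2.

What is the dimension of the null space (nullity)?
2

The rank-nullity theorem for an m×n matrix states:
rank(A) + nullity(A) = n (the number of columns).
Here n = 4 and rank(A) = 2, so nullity(A) = 4 - 2 = 2.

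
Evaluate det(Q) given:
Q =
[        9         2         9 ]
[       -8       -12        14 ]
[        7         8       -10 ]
det(Q) = 288

Expand along row 0 (cofactor expansion): det(Q) = a*(e*i - f*h) - b*(d*i - f*g) + c*(d*h - e*g), where the 3×3 is [[a, b, c], [d, e, f], [g, h, i]].
Minor M_00 = (-12)*(-10) - (14)*(8) = 120 - 112 = 8.
Minor M_01 = (-8)*(-10) - (14)*(7) = 80 - 98 = -18.
Minor M_02 = (-8)*(8) - (-12)*(7) = -64 + 84 = 20.
det(Q) = (9)*(8) - (2)*(-18) + (9)*(20) = 72 + 36 + 180 = 288.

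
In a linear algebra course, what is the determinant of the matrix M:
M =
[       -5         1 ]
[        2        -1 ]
det(M) = 3

For a 2×2 matrix [[a, b], [c, d]], det = a*d - b*c.
det(M) = (-5)*(-1) - (1)*(2) = 5 - 2 = 3.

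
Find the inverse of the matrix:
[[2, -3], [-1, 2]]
[[2, 3], [1, 2]]

For [[a,b],[c,d]], inverse = (1/det)·[[d,-b],[-c,a]]
det = 2·2 - -3·-1 = 1
Inverse = (1/1)·[[2, 3], [1, 2]]
        = [[2, 3], [1, 2]]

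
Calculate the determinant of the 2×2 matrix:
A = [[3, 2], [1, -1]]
-5

For A = [[a, b], [c, d]], det(A) = a*d - b*c.
det(A) = (3)*(-1) - (2)*(1) = -3 - 2 = -5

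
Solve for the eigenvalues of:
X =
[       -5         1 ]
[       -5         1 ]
λ = -4, 0

Solve det(X - λI) = 0. For a 2×2 matrix the characteristic equation is λ² - (trace)λ + det = 0.
trace(X) = a + d = -5 + 1 = -4.
det(X) = a*d - b*c = (-5)*(1) - (1)*(-5) = -5 + 5 = 0.
Characteristic equation: λ² - (-4)λ + (0) = 0.
Discriminant = (-4)² - 4*(0) = 16 - 0 = 16.
λ = (-4 ± √16) / 2 = (-4 ± 4) / 2 = -4, 0.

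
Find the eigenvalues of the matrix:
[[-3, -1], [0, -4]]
λ = -4 and λ = -3

Characteristic equation: det(A - λI) = 0
λ² - (trace)λ + (det) = 0
λ² - (-7)λ + (12) = 0
λ² + 7λ + 12 = 0
Solving: λ = -4, -3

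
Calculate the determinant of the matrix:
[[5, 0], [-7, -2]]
-10

For a 2×2 matrix [[a, b], [c, d]], det = ad - bc
det = (5)(-2) - (0)(-7) = -10 - 0 = -10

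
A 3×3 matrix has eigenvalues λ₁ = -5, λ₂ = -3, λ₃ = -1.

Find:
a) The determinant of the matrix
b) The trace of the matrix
det = -15, trace = -9

Two standard eigenvalue identities:
- det(A) equals the product of the eigenvalues (counted with multiplicity).
- trace(A) equals the sum of the eigenvalues.
det(A) = (-5)*(-3)*(-1) = -15.
trace(A) = -5 - 3 - 1 = -9.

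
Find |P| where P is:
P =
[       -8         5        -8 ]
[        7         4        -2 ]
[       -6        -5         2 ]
det(P) = 94

Expand along row 0 (cofactor expansion): det(P) = a*(e*i - f*h) - b*(d*i - f*g) + c*(d*h - e*g), where the 3×3 is [[a, b, c], [d, e, f], [g, h, i]].
Minor M_00 = (4)*(2) - (-2)*(-5) = 8 - 10 = -2.
Minor M_01 = (7)*(2) - (-2)*(-6) = 14 - 12 = 2.
Minor M_02 = (7)*(-5) - (4)*(-6) = -35 + 24 = -11.
det(P) = (-8)*(-2) - (5)*(2) + (-8)*(-11) = 16 - 10 + 88 = 94.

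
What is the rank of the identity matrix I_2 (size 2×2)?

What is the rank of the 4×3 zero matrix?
rank(I_2) = 2, rank(0) = 0

The identity I_2 has 2 columns that are the standard basis vectors e_1, …, e_2. These are linearly independent, so all 2 columns are pivots and rank(I_2) = 2.
The 4×3 zero matrix has every entry zero, so every row is the zero row and there are no pivots; rank(0) = 0.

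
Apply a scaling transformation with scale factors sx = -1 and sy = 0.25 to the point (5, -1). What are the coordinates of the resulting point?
(-5, -0.25)

Scaling matrix:
[[-1, 0], [0, 0.25]]
Result: (5 × -1, -1 × 0.25) = (-5, -0.25)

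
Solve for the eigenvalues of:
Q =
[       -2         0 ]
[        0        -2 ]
λ = -2, -2

Solve det(Q - λI) = 0. For a 2×2 matrix the characteristic equation is λ² - (trace)λ + det = 0.
trace(Q) = a + d = -2 - 2 = -4.
det(Q) = a*d - b*c = (-2)*(-2) - (0)*(0) = 4 - 0 = 4.
Characteristic equation: λ² - (-4)λ + (4) = 0.
Discriminant = (-4)² - 4*(4) = 16 - 16 = 0.
λ = (-4 ± √0) / 2 = (-4 ± 0) / 2 = -2, -2.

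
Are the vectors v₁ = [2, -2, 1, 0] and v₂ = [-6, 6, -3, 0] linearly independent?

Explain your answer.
No, linearly dependent (v₂ = -3·v₁)

Check whether there is a scalar k with v₂ = k·v₁.
Comparing components, k = -3 satisfies -3·[2, -2, 1, 0] = [-6, 6, -3, 0].
Since v₂ is a scalar multiple of v₁, the two vectors are linearly dependent.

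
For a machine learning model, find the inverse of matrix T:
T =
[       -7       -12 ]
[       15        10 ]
det(T) = 110
T⁻¹ =
[     1/11      6/55 ]
[    -3/22    -7/110 ]

For a 2×2 matrix T = [[a, b], [c, d]] with det(T) ≠ 0, T⁻¹ = (1/det(T)) * [[d, -b], [-c, a]].
det(T) = (-7)*(10) - (-12)*(15) = -70 + 180 = 110.
T⁻¹ = (1/110) * [[10, 12], [-15, -7]].
Dividing each entry by 110 and reducing:
T⁻¹ =
[     1/11      6/55 ]
[    -3/22    -7/110 ]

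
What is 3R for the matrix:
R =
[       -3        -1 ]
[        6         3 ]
3R =
[       -9        -3 ]
[       18         9 ]

Scalar multiplication is elementwise: (3R)[i][j] = 3 * R[i][j].
  (3R)[0][0] = 3 * (-3) = -9
  (3R)[0][1] = 3 * (-1) = -3
  (3R)[1][0] = 3 * (6) = 18
  (3R)[1][1] = 3 * (3) = 9
3R =
[       -9        -3 ]
[       18         9 ]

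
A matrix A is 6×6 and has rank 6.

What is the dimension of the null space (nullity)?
0

The rank-nullity theorem for an m×n matrix states:
rank(A) + nullity(A) = n (the number of columns).
Here n = 6 and rank(A) = 6, so nullity(A) = 6 - 6 = 0.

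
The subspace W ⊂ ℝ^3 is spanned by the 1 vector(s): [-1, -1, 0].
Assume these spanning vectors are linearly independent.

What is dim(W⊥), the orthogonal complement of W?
dim(W⊥) = 2

For any subspace W of ℝ^n, dim(W) + dim(W⊥) = n (the whole-space dimension).
Here the given 1 vectors are linearly independent, so dim(W) = 1.
Thus dim(W⊥) = n - dim(W) = 3 - 1 = 2.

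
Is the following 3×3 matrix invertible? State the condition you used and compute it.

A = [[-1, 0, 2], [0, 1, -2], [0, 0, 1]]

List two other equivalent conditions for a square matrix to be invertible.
Yes, invertible; det(A) = -1 ≠ 0. Equivalent conditions: rank(A) = 3; Ax = 0 has only the trivial solution; 0 is not an eigenvalue; the columns of A are linearly independent.

To check invertibility, compute det(A).
The given matrix is triangular, so det(A) equals the product of its diagonal entries = -1 ≠ 0.
Since det(A) ≠ 0, A is invertible.
Equivalent conditions for a square matrix A to be invertible:
- rank(A) = 3 (full rank).
- The homogeneous system Ax = 0 has only the trivial solution x = 0.
- 0 is not an eigenvalue of A.
- The columns (equivalently rows) of A are linearly independent.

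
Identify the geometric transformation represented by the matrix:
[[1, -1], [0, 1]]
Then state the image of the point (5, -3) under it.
horizontal shear with factor -1; image of (5, -3) is (8, -3)

The matrix [[1, k], [0, 1]] sends (x, y) to (x + -1y, y), leaving the y-coordinate fixed: a horizontal shear.
The matrix [[1, -1], [0, 1]] represents: horizontal shear with factor -1.
Applying it to (5, -3): [1·5 + -1·-3, 0·5 + 1·-3] = (8, -3).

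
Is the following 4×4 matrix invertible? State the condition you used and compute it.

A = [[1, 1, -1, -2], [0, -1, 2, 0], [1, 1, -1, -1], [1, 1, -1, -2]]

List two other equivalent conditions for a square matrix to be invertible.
No, not invertible; det(A) = 0 (two rows are equal, so the rows are linearly dependent). Equivalent conditions (failing for this A): rank(A) < 4; Ax = 0 has non-trivial solutions; 0 is an eigenvalue; the columns are linearly dependent.

To check invertibility, compute det(A).
In this matrix, row 0 and the last row are identical, so one row is a scalar multiple of another and the rows are linearly dependent.
A matrix with linearly dependent rows has det = 0 and is not invertible.
Equivalent failed conditions:
- rank(A) < 4.
- Ax = 0 has non-trivial solutions.
- 0 is an eigenvalue.
- The columns are linearly dependent.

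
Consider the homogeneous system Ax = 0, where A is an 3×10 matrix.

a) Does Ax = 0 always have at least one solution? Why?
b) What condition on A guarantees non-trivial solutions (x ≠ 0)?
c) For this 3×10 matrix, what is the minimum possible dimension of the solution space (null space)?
a) Yes, x = 0 is always a solution. b) When A has linearly dependent columns (rank < n). c) Minimum nullity = 7.

a) x = 0 satisfies A·0 = 0, so the zero vector is always a solution.
b) Non-trivial solutions exist iff the columns of A are linearly dependent, equivalently rank(A) < n (the number of columns).
c) By rank-nullity, rank(A) + nullity(A) = n = 10. Since A has only 3 rows, rank(A) ≤ 3, so nullity(A) ≥ 10 - 3 = 7.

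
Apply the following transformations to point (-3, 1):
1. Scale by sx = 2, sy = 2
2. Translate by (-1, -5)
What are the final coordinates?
(-7, -3)

Step 1: Scale (-3, 1) by (sx, sy) = (2, 2) → (-6, 2)
Step 2: Translate by (-1, -5) → (-7, -3)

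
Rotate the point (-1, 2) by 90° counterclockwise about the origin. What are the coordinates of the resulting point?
(-2, -1)

Rotation matrix R(θ) = [[cos θ, -sin θ], [sin θ, cos θ]]; for θ = 90°:
R = [[0, -1], [1, 0]]
Result: R × [-1, 2]ᵀ = [0·-1 + (-1)·2, 1·-1 + (0)·2]ᵀ = (-2, -1)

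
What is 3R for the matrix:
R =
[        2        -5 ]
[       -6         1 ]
3R =
[        6       -15 ]
[      -18         3 ]

Scalar multiplication is elementwise: (3R)[i][j] = 3 * R[i][j].
  (3R)[0][0] = 3 * (2) = 6
  (3R)[0][1] = 3 * (-5) = -15
  (3R)[1][0] = 3 * (-6) = -18
  (3R)[1][1] = 3 * (1) = 3
3R =
[        6       -15 ]
[      -18         3 ]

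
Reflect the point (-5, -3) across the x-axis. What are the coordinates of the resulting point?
(-5, 3)

Reflection across x-axis: (-5, -3) → (-5, 3)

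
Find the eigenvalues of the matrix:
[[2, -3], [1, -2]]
λ = -1 and λ = 1

Characteristic equation: det(A - λI) = 0
λ² - (trace)λ + (det) = 0
λ² - (0)λ + (-1) = 0
λ² - 0λ - 1 = 0
Solving: λ = -1, 1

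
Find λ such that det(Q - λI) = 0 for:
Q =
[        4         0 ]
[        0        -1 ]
λ = -1, 4

Solve det(Q - λI) = 0. For a 2×2 matrix the characteristic equation is λ² - (trace)λ + det = 0.
trace(Q) = a + d = 4 - 1 = 3.
det(Q) = a*d - b*c = (4)*(-1) - (0)*(0) = -4 - 0 = -4.
Characteristic equation: λ² - (3)λ + (-4) = 0.
Discriminant = (3)² - 4*(-4) = 9 + 16 = 25.
λ = (3 ± √25) / 2 = (3 ± 5) / 2 = -1, 4.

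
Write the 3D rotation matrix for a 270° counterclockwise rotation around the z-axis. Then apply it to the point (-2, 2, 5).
R = [[0, 1, 0], [-1, 0, 0], [0, 0, 1]]; R·(-2, 2, 5) = (2, 2, 5)

Rotation matrix for 270° around z-axis:
cos(270°) = 0, sin(270°) = -1
R = [[0, 1, 0], [-1, 0, 0], [0, 0, 1]]
Apply to (-2, 2, 5): R·[-2, 2, 5]ᵀ = (2, 2, 5)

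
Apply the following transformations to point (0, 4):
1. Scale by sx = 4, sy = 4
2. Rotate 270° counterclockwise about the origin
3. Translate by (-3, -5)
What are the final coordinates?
(13, -5)

Step 1: Scale → (0, 16)
Step 2: Rotate 270° → (16, 0)
Step 3: Translate → (13, -5)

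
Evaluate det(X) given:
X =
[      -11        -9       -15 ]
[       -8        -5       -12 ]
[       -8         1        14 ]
det(X) = -514

Expand along row 0 (cofactor expansion): det(X) = a*(e*i - f*h) - b*(d*i - f*g) + c*(d*h - e*g), where the 3×3 is [[a, b, c], [d, e, f], [g, h, i]].
Minor M_00 = (-5)*(14) - (-12)*(1) = -70 + 12 = -58.
Minor M_01 = (-8)*(14) - (-12)*(-8) = -112 - 96 = -208.
Minor M_02 = (-8)*(1) - (-5)*(-8) = -8 - 40 = -48.
det(X) = (-11)*(-58) - (-9)*(-208) + (-15)*(-48) = 638 - 1872 + 720 = -514.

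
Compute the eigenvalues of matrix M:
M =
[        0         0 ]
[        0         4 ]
λ = 0, 4

Solve det(M - λI) = 0. For a 2×2 matrix the characteristic equation is λ² - (trace)λ + det = 0.
trace(M) = a + d = 0 + 4 = 4.
det(M) = a*d - b*c = (0)*(4) - (0)*(0) = 0 - 0 = 0.
Characteristic equation: λ² - (4)λ + (0) = 0.
Discriminant = (4)² - 4*(0) = 16 - 0 = 16.
λ = (4 ± √16) / 2 = (4 ± 4) / 2 = 0, 4.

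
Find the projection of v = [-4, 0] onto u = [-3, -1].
[-18/5, -6/5]

The projection of v onto u is proj_u(v) = ((v·u) / (u·u)) · u.
v·u = (-4)*(-3) + (0)*(-1) = 12.
u·u = (-3)*(-3) + (-1)*(-1) = 10.
coefficient = 12 / 10 = 6/5.
proj_u(v) = 6/5 · [-3, -1] = [-18/5, -6/5].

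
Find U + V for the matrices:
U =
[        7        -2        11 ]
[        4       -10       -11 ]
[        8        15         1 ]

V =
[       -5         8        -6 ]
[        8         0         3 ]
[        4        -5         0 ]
U + V =
[        2         6         5 ]
[       12       -10        -8 ]
[       12        10         1 ]

Matrix addition is elementwise: (U+V)[i][j] = U[i][j] + V[i][j].
  (U+V)[0][0] = (7) + (-5) = 2
  (U+V)[0][1] = (-2) + (8) = 6
  (U+V)[0][2] = (11) + (-6) = 5
  (U+V)[1][0] = (4) + (8) = 12
  (U+V)[1][1] = (-10) + (0) = -10
  (U+V)[1][2] = (-11) + (3) = -8
  (U+V)[2][0] = (8) + (4) = 12
  (U+V)[2][1] = (15) + (-5) = 10
  (U+V)[2][2] = (1) + (0) = 1
U + V =
[        2         6         5 ]
[       12       -10        -8 ]
[       12        10         1 ]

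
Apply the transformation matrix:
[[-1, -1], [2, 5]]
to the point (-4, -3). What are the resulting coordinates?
(7, -23)

Matrix multiplication:
[[-1, -1], [2, 5]] × [-4, -3]ᵀ
= [-1×-4 + -1×-3, 2×-4 + 5×-3]ᵀ
= [7.0000, -23.0000]ᵀ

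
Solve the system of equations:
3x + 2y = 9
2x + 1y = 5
x = 1, y = 3

Use elimination (row reduction):
Equation 1: 3x + 2y = 9.
Equation 2: 2x + 1y = 5.
Multiply Eq1 by 2 and Eq2 by 3: 6x + 4y = 18;  6x + 3y = 15.
Subtract: (-1)y = -3, so y = 3.
Back-substitute into Eq1: 3x + 2*(3) = 9, so x = 1.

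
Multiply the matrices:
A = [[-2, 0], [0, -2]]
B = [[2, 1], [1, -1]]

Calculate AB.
[[-4, -2], [-2, 2]]

Each entry (i,j) of AB = sum over k of A[i][k]*B[k][j].
(AB)[0][0] = (-2)*(2) + (0)*(1) = -4
(AB)[0][1] = (-2)*(1) + (0)*(-1) = -2
(AB)[1][0] = (0)*(2) + (-2)*(1) = -2
(AB)[1][1] = (0)*(1) + (-2)*(-1) = 2
AB = [[-4, -2], [-2, 2]]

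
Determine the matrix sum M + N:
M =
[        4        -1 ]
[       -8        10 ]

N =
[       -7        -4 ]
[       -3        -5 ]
M + N =
[       -3        -5 ]
[      -11         5 ]

Matrix addition is elementwise: (M+N)[i][j] = M[i][j] + N[i][j].
  (M+N)[0][0] = (4) + (-7) = -3
  (M+N)[0][1] = (-1) + (-4) = -5
  (M+N)[1][0] = (-8) + (-3) = -11
  (M+N)[1][1] = (10) + (-5) = 5
M + N =
[       -3        -5 ]
[      -11         5 ]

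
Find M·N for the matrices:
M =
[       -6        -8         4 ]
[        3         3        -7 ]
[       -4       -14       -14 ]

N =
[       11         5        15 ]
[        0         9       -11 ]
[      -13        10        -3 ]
MN =
[     -118       -62       -14 ]
[      124       -28        33 ]
[      138      -286       136 ]

Matrix multiplication: (MN)[i][j] = sum over k of M[i][k] * N[k][j].
  (MN)[0][0] = (-6)*(11) + (-8)*(0) + (4)*(-13) = -118
  (MN)[0][1] = (-6)*(5) + (-8)*(9) + (4)*(10) = -62
  (MN)[0][2] = (-6)*(15) + (-8)*(-11) + (4)*(-3) = -14
  (MN)[1][0] = (3)*(11) + (3)*(0) + (-7)*(-13) = 124
  (MN)[1][1] = (3)*(5) + (3)*(9) + (-7)*(10) = -28
  (MN)[1][2] = (3)*(15) + (3)*(-11) + (-7)*(-3) = 33
  (MN)[2][0] = (-4)*(11) + (-14)*(0) + (-14)*(-13) = 138
  (MN)[2][1] = (-4)*(5) + (-14)*(9) + (-14)*(10) = -286
  (MN)[2][2] = (-4)*(15) + (-14)*(-11) + (-14)*(-3) = 136
MN =
[     -118       -62       -14 ]
[      124       -28        33 ]
[      138      -286       136 ]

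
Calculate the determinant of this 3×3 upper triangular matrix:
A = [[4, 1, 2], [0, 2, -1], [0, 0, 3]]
24

The determinant of a triangular matrix is the product of its diagonal entries (the off-diagonal entries above the diagonal do not affect it).
det(A) = (4) * (2) * (3) = 24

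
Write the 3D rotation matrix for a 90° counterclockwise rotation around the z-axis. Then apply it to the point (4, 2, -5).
R = [[0, -1, 0], [1, 0, 0], [0, 0, 1]]; R·(4, 2, -5) = (-2, 4, -5)

Rotation matrix for 90° around z-axis:
cos(90°) = 0, sin(90°) = 1
R = [[0, -1, 0], [1, 0, 0], [0, 0, 1]]
Apply to (4, 2, -5): R·[4, 2, -5]ᵀ = (-2, 4, -5)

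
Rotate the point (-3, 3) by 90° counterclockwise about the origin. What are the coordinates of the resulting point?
(-3, -3)

Rotation matrix R(θ) = [[cos θ, -sin θ], [sin θ, cos θ]]; for θ = 90°:
R = [[0, -1], [1, 0]]
Result: R × [-3, 3]ᵀ = [0·-3 + (-1)·3, 1·-3 + (0)·3]ᵀ = (-3, -3)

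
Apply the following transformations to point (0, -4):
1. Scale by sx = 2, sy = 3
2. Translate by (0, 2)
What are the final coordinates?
(0, -10)

Step 1: Scale (0, -4) by (sx, sy) = (2, 3) → (0, -12)
Step 2: Translate by (0, 2) → (0, -10)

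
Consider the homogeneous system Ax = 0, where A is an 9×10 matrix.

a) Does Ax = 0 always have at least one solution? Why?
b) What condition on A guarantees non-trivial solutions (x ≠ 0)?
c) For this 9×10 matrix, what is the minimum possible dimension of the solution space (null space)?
a) Yes, x = 0 is always a solution. b) When A has linearly dependent columns (rank < n). c) Minimum nullity = 1.

a) x = 0 satisfies A·0 = 0, so the zero vector is always a solution.
b) Non-trivial solutions exist iff the columns of A are linearly dependent, equivalently rank(A) < n (the number of columns).
c) By rank-nullity, rank(A) + nullity(A) = n = 10. Since A has only 9 rows, rank(A) ≤ 9, so nullity(A) ≥ 10 - 9 = 1.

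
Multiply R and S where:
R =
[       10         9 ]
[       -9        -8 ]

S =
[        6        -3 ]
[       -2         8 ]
RS =
[       42        42 ]
[      -38       -37 ]

Matrix multiplication: (RS)[i][j] = sum over k of R[i][k] * S[k][j].
  (RS)[0][0] = (10)*(6) + (9)*(-2) = 42
  (RS)[0][1] = (10)*(-3) + (9)*(8) = 42
  (RS)[1][0] = (-9)*(6) + (-8)*(-2) = -38
  (RS)[1][1] = (-9)*(-3) + (-8)*(8) = -37
RS =
[       42        42 ]
[      -38       -37 ]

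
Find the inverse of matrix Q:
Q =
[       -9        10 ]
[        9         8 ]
det(Q) = -162
Q⁻¹ =
[    -4/81      5/81 ]
[     1/18      1/18 ]

For a 2×2 matrix Q = [[a, b], [c, d]] with det(Q) ≠ 0, Q⁻¹ = (1/det(Q)) * [[d, -b], [-c, a]].
det(Q) = (-9)*(8) - (10)*(9) = -72 - 90 = -162.
Q⁻¹ = (1/-162) * [[8, -10], [-9, -9]].
Dividing each entry by -162 and reducing:
Q⁻¹ =
[    -4/81      5/81 ]
[     1/18      1/18 ]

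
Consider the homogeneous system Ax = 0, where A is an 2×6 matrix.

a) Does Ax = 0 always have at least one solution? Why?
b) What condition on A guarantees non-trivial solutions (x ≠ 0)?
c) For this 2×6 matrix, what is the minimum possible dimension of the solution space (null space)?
a) Yes, x = 0 is always a solution. b) When A has linearly dependent columns (rank < n). c) Minimum nullity = 4.

a) x = 0 satisfies A·0 = 0, so the zero vector is always a solution.
b) Non-trivial solutions exist iff the columns of A are linearly dependent, equivalently rank(A) < n (the number of columns).
c) By rank-nullity, rank(A) + nullity(A) = n = 6. Since A has only 2 rows, rank(A) ≤ 2, so nullity(A) ≥ 6 - 2 = 4.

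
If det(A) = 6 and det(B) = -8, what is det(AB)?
-48

Use the multiplicative property of determinants: det(AB) = det(A)*det(B).
det(AB) = (6)*(-8) = -48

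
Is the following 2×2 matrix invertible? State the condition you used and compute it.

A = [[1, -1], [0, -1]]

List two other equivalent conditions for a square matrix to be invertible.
Yes, invertible; det(A) = -1 ≠ 0. Equivalent conditions: rank(A) = 2; Ax = 0 has only the trivial solution; 0 is not an eigenvalue; the columns of A are linearly independent.

To check invertibility, compute det(A).
The given matrix is triangular, so det(A) equals the product of its diagonal entries = -1 ≠ 0.
Since det(A) ≠ 0, A is invertible.
Equivalent conditions for a square matrix A to be invertible:
- rank(A) = 2 (full rank).
- The homogeneous system Ax = 0 has only the trivial solution x = 0.
- 0 is not an eigenvalue of A.
- The columns (equivalently rows) of A are linearly independent.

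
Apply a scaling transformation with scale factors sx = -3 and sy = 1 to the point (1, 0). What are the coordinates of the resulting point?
(-3, 0)

Scaling matrix:
[[-3, 0], [0, 1]]
Result: (1 × -3, 0 × 1) = (-3, 0)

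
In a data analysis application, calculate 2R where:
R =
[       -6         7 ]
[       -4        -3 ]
2R =
[      -12        14 ]
[       -8        -6 ]

Scalar multiplication is elementwise: (2R)[i][j] = 2 * R[i][j].
  (2R)[0][0] = 2 * (-6) = -12
  (2R)[0][1] = 2 * (7) = 14
  (2R)[1][0] = 2 * (-4) = -8
  (2R)[1][1] = 2 * (-3) = -6
2R =
[      -12        14 ]
[       -8        -6 ]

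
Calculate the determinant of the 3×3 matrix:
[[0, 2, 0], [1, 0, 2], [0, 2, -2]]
4

Expansion along first row:
det = 0·det([[0,2],[2,-2]]) - 2·det([[1,2],[0,-2]]) + 0·det([[1,0],[0,2]])
    = 0·(0·-2 - 2·2) - 2·(1·-2 - 2·0) + 0·(1·2 - 0·0)
    = 0·-4 - 2·-2 + 0·2
    = 0 + 4 + 0 = 4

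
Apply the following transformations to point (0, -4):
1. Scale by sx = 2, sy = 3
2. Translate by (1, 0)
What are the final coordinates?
(1, -12)

Step 1: Scale (0, -4) by (sx, sy) = (2, 3) → (0, -12)
Step 2: Translate by (1, 0) → (1, -12)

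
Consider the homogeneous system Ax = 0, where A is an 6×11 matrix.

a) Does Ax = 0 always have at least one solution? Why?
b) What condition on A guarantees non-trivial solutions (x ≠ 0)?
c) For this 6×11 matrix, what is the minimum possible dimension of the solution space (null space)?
a) Yes, x = 0 is always a solution. b) When A has linearly dependent columns (rank < n). c) Minimum nullity = 5.

a) x = 0 satisfies A·0 = 0, so the zero vector is always a solution.
b) Non-trivial solutions exist iff the columns of A are linearly dependent, equivalently rank(A) < n (the number of columns).
c) By rank-nullity, rank(A) + nullity(A) = n = 11. Since A has only 6 rows, rank(A) ≤ 6, so nullity(A) ≥ 11 - 6 = 5.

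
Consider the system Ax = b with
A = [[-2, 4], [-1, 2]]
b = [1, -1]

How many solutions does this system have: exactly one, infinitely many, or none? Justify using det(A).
No solution

det(A) = (-2)*(2) - (4)*(-1) = 0, so A is singular.
The column space of A is span(column 1) = span([-2, -1]).
b = [1, -1] is not a scalar multiple of column 1, so b ∉ column space and the system is inconsistent — no solution.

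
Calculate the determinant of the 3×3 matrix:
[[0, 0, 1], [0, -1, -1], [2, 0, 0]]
2

Expansion along first row:
det = 0·det([[-1,-1],[0,0]]) - 0·det([[0,-1],[2,0]]) + 1·det([[0,-1],[2,0]])
    = 0·(-1·0 - -1·0) - 0·(0·0 - -1·2) + 1·(0·0 - -1·2)
    = 0·0 - 0·2 + 1·2
    = 0 + 0 + 2 = 2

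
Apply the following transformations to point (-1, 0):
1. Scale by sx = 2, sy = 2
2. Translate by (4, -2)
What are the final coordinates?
(2, -2)

Step 1: Scale (-1, 0) by (sx, sy) = (2, 2) → (-2, 0)
Step 2: Translate by (4, -2) → (2, -2)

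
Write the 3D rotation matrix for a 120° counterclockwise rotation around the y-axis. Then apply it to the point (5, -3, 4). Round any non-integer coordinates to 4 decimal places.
R = [[-1/2, 0, √3/2], [0, 1, 0], [-√3/2, 0, -1/2]]; R·(5, -3, 4) = (0.9641, -3.0000, -6.3301)

Rotation matrix for 120° around y-axis:
cos(120°) = -1/2, sin(120°) = √3/2
R = [[-1/2, 0, √3/2], [0, 1, 0], [-√3/2, 0, -1/2]]
Apply to (5, -3, 4): R·[5, -3, 4]ᵀ = (0.9641, -3.0000, -6.3301)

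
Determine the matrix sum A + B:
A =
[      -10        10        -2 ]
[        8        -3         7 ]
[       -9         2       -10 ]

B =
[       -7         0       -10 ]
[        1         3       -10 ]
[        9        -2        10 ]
A + B =
[      -17        10       -12 ]
[        9         0        -3 ]
[        0         0         0 ]

Matrix addition is elementwise: (A+B)[i][j] = A[i][j] + B[i][j].
  (A+B)[0][0] = (-10) + (-7) = -17
  (A+B)[0][1] = (10) + (0) = 10
  (A+B)[0][2] = (-2) + (-10) = -12
  (A+B)[1][0] = (8) + (1) = 9
  (A+B)[1][1] = (-3) + (3) = 0
  (A+B)[1][2] = (7) + (-10) = -3
  (A+B)[2][0] = (-9) + (9) = 0
  (A+B)[2][1] = (2) + (-2) = 0
  (A+B)[2][2] = (-10) + (10) = 0
A + B =
[      -17        10       -12 ]
[        9         0        -3 ]
[        0         0         0 ]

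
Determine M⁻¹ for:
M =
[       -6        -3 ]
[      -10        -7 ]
det(M) = 12
M⁻¹ =
[    -7/12       1/4 ]
[      5/6      -1/2 ]

For a 2×2 matrix M = [[a, b], [c, d]] with det(M) ≠ 0, M⁻¹ = (1/det(M)) * [[d, -b], [-c, a]].
det(M) = (-6)*(-7) - (-3)*(-10) = 42 - 30 = 12.
M⁻¹ = (1/12) * [[-7, 3], [10, -6]].
Dividing each entry by 12 and reducing:
M⁻¹ =
[    -7/12       1/4 ]
[      5/6      -1/2 ]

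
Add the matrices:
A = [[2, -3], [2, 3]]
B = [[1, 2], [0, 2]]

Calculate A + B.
[[3, -1], [2, 5]]

Add corresponding elements:
(2)+(1)=3
(-3)+(2)=-1
(2)+(0)=2
(3)+(2)=5
A + B = [[3, -1], [2, 5]]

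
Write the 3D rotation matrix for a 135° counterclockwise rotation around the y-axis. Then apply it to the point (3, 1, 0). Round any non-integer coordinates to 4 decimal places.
R = [[-√2/2, 0, √2/2], [0, 1, 0], [-√2/2, 0, -√2/2]]; R·(3, 1, 0) = (-2.1213, 1.0000, -2.1213)

Rotation matrix for 135° around y-axis:
cos(135°) = -√2/2, sin(135°) = √2/2
R = [[-√2/2, 0, √2/2], [0, 1, 0], [-√2/2, 0, -√2/2]]
Apply to (3, 1, 0): R·[3, 1, 0]ᵀ = (-2.1213, 1.0000, -2.1213)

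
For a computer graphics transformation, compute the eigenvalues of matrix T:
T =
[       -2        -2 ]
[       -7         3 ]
λ = -4, 5

Solve det(T - λI) = 0. For a 2×2 matrix the characteristic equation is λ² - (trace)λ + det = 0.
trace(T) = a + d = -2 + 3 = 1.
det(T) = a*d - b*c = (-2)*(3) - (-2)*(-7) = -6 - 14 = -20.
Characteristic equation: λ² - (1)λ + (-20) = 0.
Discriminant = (1)² - 4*(-20) = 1 + 80 = 81.
λ = (1 ± √81) / 2 = (1 ± 9) / 2 = -4, 5.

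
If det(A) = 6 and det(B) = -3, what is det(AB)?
-18

Use the multiplicative property of determinants: det(AB) = det(A)*det(B).
det(AB) = (6)*(-3) = -18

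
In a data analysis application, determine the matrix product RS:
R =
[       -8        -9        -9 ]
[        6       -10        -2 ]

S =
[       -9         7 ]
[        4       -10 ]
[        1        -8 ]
RS =
[       27       106 ]
[      -96       158 ]

Matrix multiplication: (RS)[i][j] = sum over k of R[i][k] * S[k][j].
  (RS)[0][0] = (-8)*(-9) + (-9)*(4) + (-9)*(1) = 27
  (RS)[0][1] = (-8)*(7) + (-9)*(-10) + (-9)*(-8) = 106
  (RS)[1][0] = (6)*(-9) + (-10)*(4) + (-2)*(1) = -96
  (RS)[1][1] = (6)*(7) + (-10)*(-10) + (-2)*(-8) = 158
RS =
[       27       106 ]
[      -96       158 ]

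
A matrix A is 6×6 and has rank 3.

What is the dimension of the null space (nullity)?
3

The rank-nullity theorem for an m×n matrix states:
rank(A) + nullity(A) = n (the number of columns).
Here n = 6 and rank(A) = 3, so nullity(A) = 6 - 3 = 3.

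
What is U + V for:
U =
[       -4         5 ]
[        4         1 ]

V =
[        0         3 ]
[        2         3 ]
U + V =
[       -4         8 ]
[        6         4 ]

Matrix addition is elementwise: (U+V)[i][j] = U[i][j] + V[i][j].
  (U+V)[0][0] = (-4) + (0) = -4
  (U+V)[0][1] = (5) + (3) = 8
  (U+V)[1][0] = (4) + (2) = 6
  (U+V)[1][1] = (1) + (3) = 4
U + V =
[       -4         8 ]
[        6         4 ]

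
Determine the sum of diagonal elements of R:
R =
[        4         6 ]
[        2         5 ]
tr(R) = 4 + 5 = 9

The trace of a square matrix is the sum of its diagonal entries.
Diagonal entries of R: R[0][0] = 4, R[1][1] = 5.
tr(R) = 4 + 5 = 9.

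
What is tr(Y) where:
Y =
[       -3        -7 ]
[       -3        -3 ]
tr(Y) = -3 - 3 = -6

The trace of a square matrix is the sum of its diagonal entries.
Diagonal entries of Y: Y[0][0] = -3, Y[1][1] = -3.
tr(Y) = -3 - 3 = -6.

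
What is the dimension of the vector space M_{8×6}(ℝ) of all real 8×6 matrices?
Dimension = 48

A real 8×6 matrix is determined by its 8·6 = 48 independent entries.
A standard basis is {E_ij : 1 ≤ i ≤ 8, 1 ≤ j ≤ 6}, where E_ij has a 1 in position (i, j) and 0 elsewhere — there are 48 such matrices, and they are linearly independent and span M_{8×6}(ℝ).
Therefore dim(M_{8×6}(ℝ)) = 48.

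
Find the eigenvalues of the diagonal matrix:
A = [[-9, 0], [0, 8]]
λ₁ = -9, λ₂ = 8

The characteristic polynomial of A is det(A - λI) = (-9 - λ)(8 - λ) = 0.
The roots are λ = -9 and λ = 8, so the eigenvalues are the diagonal entries.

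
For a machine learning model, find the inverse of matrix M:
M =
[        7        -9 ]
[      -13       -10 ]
det(M) = -187
M⁻¹ =
[   10/187    -9/187 ]
[  -13/187    -7/187 ]

For a 2×2 matrix M = [[a, b], [c, d]] with det(M) ≠ 0, M⁻¹ = (1/det(M)) * [[d, -b], [-c, a]].
det(M) = (7)*(-10) - (-9)*(-13) = -70 - 117 = -187.
M⁻¹ = (1/-187) * [[-10, 9], [13, 7]].
Dividing each entry by -187 and reducing:
M⁻¹ =
[   10/187    -9/187 ]
[  -13/187    -7/187 ]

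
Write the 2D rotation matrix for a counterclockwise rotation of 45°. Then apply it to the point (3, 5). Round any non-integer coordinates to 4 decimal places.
R = [[√2/2, -√2/2], [√2/2, √2/2]]; R·(3, 5) = (-1.4142, 5.6569)

Rotation matrix formula: R(θ) = [[cos θ, -sin θ], [sin θ, cos θ]]
For θ = 45°:
cos(45°) = √2/2
sin(45°) = √2/2
R = [[√2/2, -√2/2], [√2/2, √2/2]]
Apply to (3, 5): [√2/2·3 + (-√2/2)·5, √2/2·3 + √2/2·5] = (-1.4142, 5.6569)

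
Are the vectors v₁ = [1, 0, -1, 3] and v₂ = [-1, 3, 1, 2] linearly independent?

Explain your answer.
Yes, linearly independent

Two vectors are linearly dependent iff one is a scalar multiple of the other.
No single scalar k satisfies v₂ = k·v₁ (the ratios of corresponding entries disagree), so v₁ and v₂ are linearly independent.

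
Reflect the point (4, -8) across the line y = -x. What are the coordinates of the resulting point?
(8, -4)

Reflection across line y = -x: (4, -8) → (8, -4)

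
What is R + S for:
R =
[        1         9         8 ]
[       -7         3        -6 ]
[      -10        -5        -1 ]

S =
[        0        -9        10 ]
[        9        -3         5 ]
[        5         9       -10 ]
R + S =
[        1         0        18 ]
[        2         0        -1 ]
[       -5         4       -11 ]

Matrix addition is elementwise: (R+S)[i][j] = R[i][j] + S[i][j].
  (R+S)[0][0] = (1) + (0) = 1
  (R+S)[0][1] = (9) + (-9) = 0
  (R+S)[0][2] = (8) + (10) = 18
  (R+S)[1][0] = (-7) + (9) = 2
  (R+S)[1][1] = (3) + (-3) = 0
  (R+S)[1][2] = (-6) + (5) = -1
  (R+S)[2][0] = (-10) + (5) = -5
  (R+S)[2][1] = (-5) + (9) = 4
  (R+S)[2][2] = (-1) + (-10) = -11
R + S =
[        1         0        18 ]
[        2         0        -1 ]
[       -5         4       -11 ]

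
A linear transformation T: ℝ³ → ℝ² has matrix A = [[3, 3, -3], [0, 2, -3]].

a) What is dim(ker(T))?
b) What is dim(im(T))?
dim(ker) = 1, dim(im) = 2

The two rows are not scalar multiples of one another (no single k satisfies row 2 = k × row 1), so they are linearly independent.
Thus rank(A) = 2.
dim(im(T)) = rank(A) = 2.
By the rank-nullity theorem applied to T: ℝ³ → ℝ², rank(A) + nullity(A) = 3 (the domain dimension), so dim(ker(T)) = 3 - 2 = 1.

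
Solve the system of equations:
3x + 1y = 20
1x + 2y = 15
x = 5, y = 5

Use elimination (row reduction):
Equation 1: 3x + 1y = 20.
Equation 2: 1x + 2y = 15.
Multiply Eq1 by 1 and Eq2 by 3: 3x + 1y = 20;  3x + 6y = 45.
Subtract: (5)y = 25, so y = 5.
Back-substitute into Eq1: 3x + 1*(5) = 20, so x = 5.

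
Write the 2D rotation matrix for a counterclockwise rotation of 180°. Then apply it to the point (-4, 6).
R = [[-1, 0], [0, -1]]; R·(-4, 6) = (4, -6)

Rotation matrix formula: R(θ) = [[cos θ, -sin θ], [sin θ, cos θ]]
For θ = 180°:
cos(180°) = -1
sin(180°) = 0
R = [[-1, 0], [0, -1]]
Apply to (-4, 6): [-1·-4 + (0)·6, 0·-4 + -1·6] = (4, -6)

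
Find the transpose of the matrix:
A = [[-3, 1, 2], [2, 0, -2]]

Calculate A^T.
[[-3, 2], [1, 0], [2, -2]]

The transpose sends entry (i,j) to (j,i); rows become columns.
Row 0 of A: [-3, 1, 2] -> column 0 of A^T.
Row 1 of A: [2, 0, -2] -> column 1 of A^T.
A^T = [[-3, 2], [1, 0], [2, -2]]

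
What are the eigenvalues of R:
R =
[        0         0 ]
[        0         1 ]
λ = 0, 1

Solve det(R - λI) = 0. For a 2×2 matrix the characteristic equation is λ² - (trace)λ + det = 0.
trace(R) = a + d = 0 + 1 = 1.
det(R) = a*d - b*c = (0)*(1) - (0)*(0) = 0 - 0 = 0.
Characteristic equation: λ² - (1)λ + (0) = 0.
Discriminant = (1)² - 4*(0) = 1 - 0 = 1.
λ = (1 ± √1) / 2 = (1 ± 1) / 2 = 0, 1.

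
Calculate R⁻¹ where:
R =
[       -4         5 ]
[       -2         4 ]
det(R) = -6
R⁻¹ =
[     -2/3       5/6 ]
[     -1/3       2/3 ]

For a 2×2 matrix R = [[a, b], [c, d]] with det(R) ≠ 0, R⁻¹ = (1/det(R)) * [[d, -b], [-c, a]].
det(R) = (-4)*(4) - (5)*(-2) = -16 + 10 = -6.
R⁻¹ = (1/-6) * [[4, -5], [2, -4]].
Dividing each entry by -6 and reducing:
R⁻¹ =
[     -2/3       5/6 ]
[     -1/3       2/3 ]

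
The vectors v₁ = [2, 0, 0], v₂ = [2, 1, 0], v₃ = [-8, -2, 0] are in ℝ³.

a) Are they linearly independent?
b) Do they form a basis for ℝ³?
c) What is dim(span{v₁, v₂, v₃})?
Not independent, not a basis, dim(span) = 2

Check whether v₃ can be written as a linear combination of v₁ and v₂.
v₃ = (-2)·v₁ + (-2)·v₂ = [-8, -2, 0], so the three vectors are linearly dependent.
Thus they do not form a basis for ℝ³, and dim(span{v₁, v₂, v₃}) = 2 (spanned by v₁ and v₂).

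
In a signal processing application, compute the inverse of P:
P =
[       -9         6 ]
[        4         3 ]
det(P) = -51
P⁻¹ =
[    -1/17      2/17 ]
[     4/51      3/17 ]

For a 2×2 matrix P = [[a, b], [c, d]] with det(P) ≠ 0, P⁻¹ = (1/det(P)) * [[d, -b], [-c, a]].
det(P) = (-9)*(3) - (6)*(4) = -27 - 24 = -51.
P⁻¹ = (1/-51) * [[3, -6], [-4, -9]].
Dividing each entry by -51 and reducing:
P⁻¹ =
[    -1/17      2/17 ]
[     4/51      3/17 ]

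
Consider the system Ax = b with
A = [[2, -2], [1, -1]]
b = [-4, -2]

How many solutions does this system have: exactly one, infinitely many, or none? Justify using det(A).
Infinitely many solutions

det(A) = (2)*(-1) - (-2)*(1) = 0, so A is singular (column 2 is -1 times column 1).
b = [-4, -2] = -2 * column 1 of A, so b lies in the column space of A.
A singular matrix whose right-hand side is in its column space gives a 1-parameter family of solutions — infinitely many.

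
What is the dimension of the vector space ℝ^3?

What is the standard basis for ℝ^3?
Dimension = 3; standard basis = {e_1, e_2, e_3}

ℝ^3 is the space of 3-tuples of real numbers; its dimension is 3.
The standard basis consists of 3 vectors: e_1, e_2, e_3, where e_i is the vector with 1 in position i and 0 elsewhere.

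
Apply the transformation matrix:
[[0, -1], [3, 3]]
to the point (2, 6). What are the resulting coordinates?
(-6, 24)

Matrix multiplication:
[[0, -1], [3, 3]] × [2, 6]ᵀ
= [0×2 + -1×6, 3×2 + 3×6]ᵀ
= [-6.0000, 24.0000]ᵀ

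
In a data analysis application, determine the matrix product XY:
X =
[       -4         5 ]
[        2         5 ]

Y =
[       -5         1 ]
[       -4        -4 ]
XY =
[        0       -24 ]
[      -30       -18 ]

Matrix multiplication: (XY)[i][j] = sum over k of X[i][k] * Y[k][j].
  (XY)[0][0] = (-4)*(-5) + (5)*(-4) = 0
  (XY)[0][1] = (-4)*(1) + (5)*(-4) = -24
  (XY)[1][0] = (2)*(-5) + (5)*(-4) = -30
  (XY)[1][1] = (2)*(1) + (5)*(-4) = -18
XY =
[        0       -24 ]
[      -30       -18 ]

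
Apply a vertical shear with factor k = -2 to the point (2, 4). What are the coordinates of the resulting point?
(2, 0)

Shear matrix for vertical shear with factor k = -2:
[[1, 0], [-2, 1]]
Result: (2, 4) → (2, 0)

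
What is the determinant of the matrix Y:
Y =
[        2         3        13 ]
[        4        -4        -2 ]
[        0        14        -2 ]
det(Y) = 824

Expand along row 0 (cofactor expansion): det(Y) = a*(e*i - f*h) - b*(d*i - f*g) + c*(d*h - e*g), where the 3×3 is [[a, b, c], [d, e, f], [g, h, i]].
Minor M_00 = (-4)*(-2) - (-2)*(14) = 8 + 28 = 36.
Minor M_01 = (4)*(-2) - (-2)*(0) = -8 - 0 = -8.
Minor M_02 = (4)*(14) - (-4)*(0) = 56 - 0 = 56.
det(Y) = (2)*(36) - (3)*(-8) + (13)*(56) = 72 + 24 + 728 = 824.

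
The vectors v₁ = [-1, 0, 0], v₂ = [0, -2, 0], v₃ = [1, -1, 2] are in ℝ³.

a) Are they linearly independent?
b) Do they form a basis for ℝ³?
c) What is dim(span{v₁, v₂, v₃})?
Yes independent, yes basis, dim = 3

Stack v₁, v₂, v₃ as rows of a 3×3 matrix.
[[-1, 0, 0]; [0, -2, 0]; [1, -1, 2]] is already lower triangular with nonzero diagonal entries (-1, -2, 2), so its determinant is the product of the diagonal entries, det = (-1)·(-2)·(2) = 4 ≠ 0, and the rows are linearly independent.
Three linearly independent vectors in ℝ³ form a basis for ℝ³, so dim(span{v₁,v₂,v₃}) = 3.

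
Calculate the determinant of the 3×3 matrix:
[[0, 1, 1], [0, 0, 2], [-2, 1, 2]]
-4

Expansion along first row:
det = 0·det([[0,2],[1,2]]) - 1·det([[0,2],[-2,2]]) + 1·det([[0,0],[-2,1]])
    = 0·(0·2 - 2·1) - 1·(0·2 - 2·-2) + 1·(0·1 - 0·-2)
    = 0·-2 - 1·4 + 1·0
    = 0 + -4 + 0 = -4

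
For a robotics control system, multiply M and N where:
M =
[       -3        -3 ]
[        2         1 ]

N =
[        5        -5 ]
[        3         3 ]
MN =
[      -24         6 ]
[       13        -7 ]

Matrix multiplication: (MN)[i][j] = sum over k of M[i][k] * N[k][j].
  (MN)[0][0] = (-3)*(5) + (-3)*(3) = -24
  (MN)[0][1] = (-3)*(-5) + (-3)*(3) = 6
  (MN)[1][0] = (2)*(5) + (1)*(3) = 13
  (MN)[1][1] = (2)*(-5) + (1)*(3) = -7
MN =
[      -24         6 ]
[       13        -7 ]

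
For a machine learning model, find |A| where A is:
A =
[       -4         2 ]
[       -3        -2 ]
det(A) = 14

For a 2×2 matrix [[a, b], [c, d]], det = a*d - b*c.
det(A) = (-4)*(-2) - (2)*(-3) = 8 + 6 = 14.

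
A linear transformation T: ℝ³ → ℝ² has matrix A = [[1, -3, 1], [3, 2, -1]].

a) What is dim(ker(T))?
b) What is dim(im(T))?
dim(ker) = 1, dim(im) = 2

The two rows are not scalar multiples of one another (no single k satisfies row 2 = k × row 1), so they are linearly independent.
Thus rank(A) = 2.
dim(im(T)) = rank(A) = 2.
By the rank-nullity theorem applied to T: ℝ³ → ℝ², rank(A) + nullity(A) = 3 (the domain dimension), so dim(ker(T)) = 3 - 2 = 1.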